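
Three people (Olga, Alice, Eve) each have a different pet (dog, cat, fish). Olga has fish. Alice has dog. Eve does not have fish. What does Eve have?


From clues:
  Alice → dog
  Olga → fish
By elimination, Eve gets the remaining.

cat


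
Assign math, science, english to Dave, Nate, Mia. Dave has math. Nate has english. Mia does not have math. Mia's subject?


From clues:
  Nate → english
  Dave → math
By elimination, Mia gets the remaining.

science


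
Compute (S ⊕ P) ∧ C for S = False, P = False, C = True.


S = False, P = False, C = True
Step 1: S ⊕ P = False XOR False = False
Step 2: False ∧ C = False AND True = False
XOR true when exactly one of S,P is true; then AND with C.

False


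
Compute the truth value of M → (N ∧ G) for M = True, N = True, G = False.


M = True, N = True, G = False
Step 1: N ∧ G = True AND False = False
Step 2: M → (False): false only when M=True and consequent=False.
Result: False

False


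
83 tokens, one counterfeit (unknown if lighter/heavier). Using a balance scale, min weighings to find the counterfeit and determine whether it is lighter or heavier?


Let n = 83. 166 possibilities (n tokens × lighter/heavier); each weighing has 3 outcomes.
Bound for k weighings: say the first weighing puts j tokens on each pan. If it tips, the 2j weighed tokens remain suspects (each with a known direction) and k-1 weighings give 3^(k-1) outcomes; 3^(k-1) is odd, so 2j ≤ 3^(k-1) - 1. If it balances, the n - 2j unweighed tokens remain with direction unknown: 2(n - 2j) ≤ 3^(k-1) - 1 by the same parity argument. Adding, n ≤ (3^(k-1) - 1) + (3^(k-1) - 1)/2 = (3^k - 3)/2, and the classical three-group strategy achieves this (3 tokens in 2 weighings, 12 in 3, 39 in 4, 120 in 5).
So we need the smallest k with (3^k - 3)/2 ≥ 83.
k = 4: (3^4 - 3)/2 = 39 < 83 ✗
k = 5: (3^5 - 3)/2 = 120 ≥ 83 ✓

5


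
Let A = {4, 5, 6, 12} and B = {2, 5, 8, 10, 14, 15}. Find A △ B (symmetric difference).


A = {4, 5, 6, 12}
B = {2, 5, 8, 10, 14, 15}
Operation: symmetric difference
In A only: [4, 6, 12], in B only: [2, 8, 10, 14, 15]

{2, 4, 6, 8, 10, 12, 14, 15}


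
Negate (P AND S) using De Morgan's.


De Morgan's law: ¬(P ∧ Q) ≡ ¬P ∨ ¬Q
¬(P ∧ S) = ¬P ∨ ¬S

¬P ∨ ¬S


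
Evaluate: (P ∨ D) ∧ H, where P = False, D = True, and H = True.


P = False, D = True, H = True
Step 1: P ∨ D = False OR True = True
Step 2: True ∧ H = True AND True = True
OR is true when at least one operand is true; AND requires both.

True


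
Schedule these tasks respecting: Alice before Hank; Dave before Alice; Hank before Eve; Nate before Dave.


Constraints: Alice before Hank; Dave before Alice; Hank before Eve; Nate before Dave
Method: repeatedly schedule the remaining task that has no remaining task required before it.
  Step 1: remaining {Nate, Hank, Alice, Dave, Eve}; every task except Nate still has a predecessor pending → schedule Nate.
  Step 2: remaining {Hank, Alice, Dave, Eve}; every task except Dave still has a predecessor pending → schedule Dave.
  Step 3: remaining {Hank, Alice, Eve}; every task except Alice still has a predecessor pending → schedule Alice.
  Step 4: remaining {Hank, Eve}; every task except Hank still has a predecessor pending → schedule Hank.
  Step 5: only Eve remains → schedule Eve.
Resulting order:

Nate → Dave → Alice → Hank → Eve


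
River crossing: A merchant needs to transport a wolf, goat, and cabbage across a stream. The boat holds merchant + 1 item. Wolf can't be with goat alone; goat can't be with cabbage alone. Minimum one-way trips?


1. merchant+goat → 2. merchant ← 3. merchant+wolf → 4. merchant+goat ← 5. merchant+cabbage → 6. merchant ← 7. merchant+goat →
Minimum trips = 7

7


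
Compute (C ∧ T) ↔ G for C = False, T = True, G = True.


C = False, T = True, G = True
Step 1: C ∧ T = False AND True = False
Step 2: (False) ↔ G: true when both sides have same truth value.
Result: False ↔ True = False

False


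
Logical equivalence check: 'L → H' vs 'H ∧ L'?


Expression 1: L → H
Expression 2: H ∧ L
Truth table (L H | Expr1 Expr2):
  T T |   T     T
  T F |   F     F
  F T |   T     F   ← differ
  F F |   T     F   ← differ
Counterexample: L=F, H=T gives Expr1 = T but Expr2 = F, so the expressions are NOT logically equivalent.

No


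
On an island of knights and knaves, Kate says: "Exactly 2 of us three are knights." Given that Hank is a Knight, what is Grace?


Kate claims exactly 2 knights among Kate, Hank, Grace.
Given: Hank is a Knight.

Case 1: Kate is a Knight (tells truth)
  Then exactly 2 of the three are knights.
  Counting Kate, Hank: 2 knight(s) so far. Need 0 more → Grace = Knave.
Case 2: Kate is a Knave (lies)
  Then the count is NOT 2.
  If Grace = Knight, count = 2 = 2 → claim would be true, contradicts lie.
  If Grace = Knave, count = 1 ≠ 2 → lie confirmed ✓

Grace is a Knave.

Knave


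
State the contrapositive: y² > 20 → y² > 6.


Original: If y² > 20, then y² > 6
Contrapositive: If ¬Q, then ¬P
Negate Q: not (y² > 6)
Negate P: not (y² > 20)

If not (y² > 6), then not (y² > 20).


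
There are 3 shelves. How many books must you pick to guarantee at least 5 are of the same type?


Pigeonhole: to guarantee k in one of n categories, need (k-1)×n + 1.
k = 5, n = 3
Minimum = (5-1) × 3 + 1 = 4 × 3 + 1

13


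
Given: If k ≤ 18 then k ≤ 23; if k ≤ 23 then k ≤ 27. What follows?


Hypothetical syllogism: P → Q, Q → R ⊢ P → R
Premise 1: k ≤ 18 → k ≤ 23
Premise 2: k ≤ 23 → k ≤ 27
Chain the implications: the middle term (k ≤ 23) links the two.
Conclusion: If k ≤ 18, then k ≤ 27.

If k ≤ 18, then k ≤ 27.


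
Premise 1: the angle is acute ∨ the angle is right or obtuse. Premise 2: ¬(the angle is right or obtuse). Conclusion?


Disjunctive syllogism: P ∨ Q, ¬P ⊢ Q
Disjunction: the angle is acute ∨ the angle is right or obtuse
We know it is not the case that the angle is right or obtuse.
By disjunctive syllogism, the other disjunct must be true.

The angle is acute


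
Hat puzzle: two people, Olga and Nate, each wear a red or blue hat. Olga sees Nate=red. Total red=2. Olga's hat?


Total red = 2, Nate = red
Red accounted for: 1
Remaining for Olga: 1
Olga's hat is red.

red


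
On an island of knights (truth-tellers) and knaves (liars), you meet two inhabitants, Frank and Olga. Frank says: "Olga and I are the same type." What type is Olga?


Frank says: "Olga and I are the same type."
Case 1: Frank is a Knight (truth-teller)
  Statement is true → they ARE the same → Olga is also a Knight
Case 2: Frank is a Knave (liar)
  Statement is false → they are NOT the same → Olga is a Knight
In both cases, Olga is a Knight.

Knight


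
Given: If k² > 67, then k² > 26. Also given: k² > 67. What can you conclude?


Modus ponens: P → Q, P ⊢ Q
P: k² > 67
Q: k² > 26
We have P → Q and P is true.
By modus ponens, Q must be true.

k² > 26


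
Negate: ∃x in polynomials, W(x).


Original: ∃x W(x)
Rule: ¬∀→∃, ¬∃→∀, negate predicate.
Negation: ∀x ¬W(x)

∀x ¬W(x)


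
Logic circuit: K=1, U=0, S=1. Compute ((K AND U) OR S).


K AND U = 1&0 = 0
0 OR 1 = 1

1


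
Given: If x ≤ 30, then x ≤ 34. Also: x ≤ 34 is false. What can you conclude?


Modus tollens: P → Q, ¬Q ⊢ ¬P
P: x ≤ 30
Q: x ≤ 34
We have P → Q and Q is false.
By modus tollens, P must be false.

It is not the case that x ≤ 30


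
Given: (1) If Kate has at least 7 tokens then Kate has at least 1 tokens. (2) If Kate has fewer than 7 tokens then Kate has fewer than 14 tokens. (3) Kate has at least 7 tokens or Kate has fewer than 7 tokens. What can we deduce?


Constructive dilemma: (P → Q) ∧ (R → S), P ∨ R ⊢ Q ∨ S
Premise 1: Kate has at least 7 tokens → Kate has at least 1 tokens
Premise 2: Kate has fewer than 7 tokens → Kate has fewer than 14 tokens
Premise 3: Kate has at least 7 tokens ∨ Kate has fewer than 7 tokens
Case 1: Assuming Kate has at least 7 tokens, then by Premise 1, Kate has at least 1 tokens.
Case 2: Assuming Kate has fewer than 7 tokens, then by Premise 2, Kate has fewer than 14 tokens.
Since one of Kate has at least 7 tokens or Kate has fewer than 7 tokens must hold, we get Kate has at least 1 tokens or Kate has fewer than 14 tokens.

Kate has at least 1 tokens or Kate has fewer than 14 tokens.


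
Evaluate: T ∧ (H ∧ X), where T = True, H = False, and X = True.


T = True, H = False, X = True
Step 1: H ∧ X = False AND True = False
Step 2: T ∧ False = True AND False = False
AND is true only when ALL operands are true.

False


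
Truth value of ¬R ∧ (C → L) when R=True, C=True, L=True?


R = True, C = True, L = True
Expression: ¬R ∧ (C → L)
Step 1: ¬R = NOT True = False
Step 2: C → L = True → True (false only if C=True, L=False) = True
Step 3: (False) ∧ (True) = False AND True = False

False


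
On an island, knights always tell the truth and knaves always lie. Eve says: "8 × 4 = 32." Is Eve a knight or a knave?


Statement: "8 × 4 = 32."
Actual: 8 × 4 = 32
Claimed: 32
Statement is TRUE → Eve tells the truth → Knight

Knight


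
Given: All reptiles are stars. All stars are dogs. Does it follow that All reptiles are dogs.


Premise 1: All reptiles are stars.
Premise 2: All stars are dogs.
Conclusion: All reptiles are dogs.
Barbara syllogism (AAA-1): All A are B, All B are C → All A are C.
Middle term (stars) distributed in premise 2.

Valid


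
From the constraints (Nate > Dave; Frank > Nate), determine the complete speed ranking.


Constraints: Nate > Dave; Frank > Nate
Method: at each step, the next-highest is the one remaining person who never appears on the smaller side of a constraint between remaining people.
  Step 1: remaining {Nate, Dave, Frank}; on the smaller side: {Nate, Dave} → Frank is next (Frank > Nate).
  Step 2: remaining {Nate, Dave}; on the smaller side: {Dave} → Nate is next (Nate > Dave).
  Step 3: only Dave remains → lowest.
Final ranking (highest to lowest):

Frank > Nate > Dave


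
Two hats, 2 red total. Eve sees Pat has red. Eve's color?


Total red = 2, Pat = red
Red accounted for: 1
Remaining for Eve: 1
Eve's hat is red.

red


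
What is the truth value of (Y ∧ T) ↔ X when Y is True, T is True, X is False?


Y = True, T = True, X = False
Step 1: Y ∧ T = True AND True = True
Step 2: (True) ↔ X: true when both sides have same truth value.
Result: True ↔ False = False

False


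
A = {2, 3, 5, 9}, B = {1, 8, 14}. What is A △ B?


A = {2, 3, 5, 9}
B = {1, 8, 14}
Operation: symmetric difference
In A only: [2, 3, 5, 9], in B only: [1, 8, 14]

{1, 2, 3, 5, 8, 9, 14}


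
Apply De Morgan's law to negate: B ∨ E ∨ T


De Morgan's law: ¬(P ∨ Q ∨ R) ≡ ¬P ∧ ¬Q ∧ ¬R
¬(B ∨ E ∨ T) = ¬B ∧ ¬E ∧ ¬T

¬B ∧ ¬E ∧ ¬T


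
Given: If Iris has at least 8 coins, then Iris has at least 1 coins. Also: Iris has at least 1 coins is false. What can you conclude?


Modus tollens: P → Q, ¬Q ⊢ ¬P
P: Iris has at least 8 coins
Q: Iris has at least 1 coins
We have P → Q and Q is false.
By modus tollens, P must be false.

It is not the case that Iris has at least 8 coins


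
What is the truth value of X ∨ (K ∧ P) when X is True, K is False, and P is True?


X = True, K = False, P = True
Step 1: K ∧ P = False AND True = False
Step 2: X ∨ False = True OR False = True
AND evaluated first (higher precedence); then OR applied.

True


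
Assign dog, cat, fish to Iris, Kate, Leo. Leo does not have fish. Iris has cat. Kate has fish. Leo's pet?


From clues:
  Kate → fish
  Iris → cat
By elimination, Leo gets the remaining.

dog


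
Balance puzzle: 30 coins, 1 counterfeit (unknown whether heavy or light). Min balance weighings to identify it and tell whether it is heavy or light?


Let n = 30. 60 possibilities (n coins × lighter/heavier); each weighing has 3 outcomes.
Bound for k weighings: say the first weighing puts j coins on each pan. If it tips, the 2j weighed coins remain suspects (each with a known direction) and k-1 weighings give 3^(k-1) outcomes; 3^(k-1) is odd, so 2j ≤ 3^(k-1) - 1. If it balances, the n - 2j unweighed coins remain with direction unknown: 2(n - 2j) ≤ 3^(k-1) - 1 by the same parity argument. Adding, n ≤ (3^(k-1) - 1) + (3^(k-1) - 1)/2 = (3^k - 3)/2, and the classical three-group strategy achieves this (3 coins in 2 weighings, 12 in 3, 39 in 4, 120 in 5).
So we need the smallest k with (3^k - 3)/2 ≥ 30.
k = 3: (3^3 - 3)/2 = 12 < 30 ✗
k = 4: (3^4 - 3)/2 = 39 ≥ 30 ✓

4


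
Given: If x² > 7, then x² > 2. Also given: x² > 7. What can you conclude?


Modus ponens: P → Q, P ⊢ Q
P: x² > 7
Q: x² > 2
We have P → Q and P is true.
By modus ponens, Q must be true.

x² > 2


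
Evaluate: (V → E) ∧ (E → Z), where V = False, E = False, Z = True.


V = False, E = False, Z = True
Step 1: V → E is false only when V=True and E=False. Result: True
Step 2: E → Z is false only when E=True and Z=False. Result: True
Step 3: True ∧ True = True

True


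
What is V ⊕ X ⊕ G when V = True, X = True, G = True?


V = True, X = True, G = True
Step 1: V ⊕ X = True XOR True = False
Step 2: False ⊕ G = False XOR True = True
XOR is true when an odd number of operands are true.

True


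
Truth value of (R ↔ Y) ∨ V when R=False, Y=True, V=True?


R = False, Y = True, V = True
Expression: (R ↔ Y) ∨ V
Step 1: R ↔ Y = (False iff True) (true when values match) = False
Step 2: (False) ∨ V = False OR True = True

True


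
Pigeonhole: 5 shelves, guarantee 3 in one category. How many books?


Pigeonhole: to guarantee k in one of n categories, need (k-1)×n + 1.
k = 3, n = 5
Minimum = (3-1) × 5 + 1 = 2 × 5 + 1

11


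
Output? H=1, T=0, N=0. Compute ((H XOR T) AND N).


H XOR T = 1^0 = 1
1 AND 0 = 0

0


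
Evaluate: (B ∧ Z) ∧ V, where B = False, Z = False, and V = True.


B = False, Z = False, V = True
Step 1: B ∧ Z = False AND False = False
Step 2: False ∧ V = False AND True = False
AND is true only when ALL operands are true.

False


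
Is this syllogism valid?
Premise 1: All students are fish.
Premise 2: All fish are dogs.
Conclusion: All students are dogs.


Premise 1: All students are fish.
Premise 2: All fish are dogs.
Conclusion: All students are dogs.
Barbara syllogism (AAA-1): All A are B, All B are C → All A are C.
Middle term (fish) distributed in premise 2.

Valid


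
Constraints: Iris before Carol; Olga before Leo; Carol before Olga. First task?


Constraints: Iris before Carol; Olga before Leo; Carol before Olga
The first task can have nothing scheduled before it, so it must never appear on the right of a 'before'.
Tasks appearing after some 'before': Carol, Leo, Olga.
The only task not in that list is Iris → it is first.

Iris


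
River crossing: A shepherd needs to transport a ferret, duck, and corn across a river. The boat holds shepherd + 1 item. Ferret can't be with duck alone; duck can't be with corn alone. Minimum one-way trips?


1. shepherd+duck → 2. shepherd ← 3. shepherd+ferret → 4. shepherd+duck ← 5. shepherd+corn → 6. shepherd ← 7. shepherd+duck →
Minimum trips = 7

7


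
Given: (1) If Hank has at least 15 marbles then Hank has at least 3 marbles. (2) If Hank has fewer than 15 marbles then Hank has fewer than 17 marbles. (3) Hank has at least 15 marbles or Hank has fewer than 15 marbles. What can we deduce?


Constructive dilemma: (P → Q) ∧ (R → S), P ∨ R ⊢ Q ∨ S
Premise 1: Hank has at least 15 marbles → Hank has at least 3 marbles
Premise 2: Hank has fewer than 15 marbles → Hank has fewer than 17 marbles
Premise 3: Hank has at least 15 marbles ∨ Hank has fewer than 15 marbles
Case 1: Assuming Hank has at least 15 marbles, then by Premise 1, Hank has at least 3 marbles.
Case 2: Assuming Hank has fewer than 15 marbles, then by Premise 2, Hank has fewer than 17 marbles.
Since one of Hank has at least 15 marbles or Hank has fewer than 15 marbles must hold, we get Hank has at least 3 marbles or Hank has fewer than 17 marbles.

Hank has at least 3 marbles or Hank has fewer than 17 marbles.


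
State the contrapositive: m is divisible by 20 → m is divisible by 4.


Original: If m is divisible by 20, then m is divisible by 4
Contrapositive: If ¬Q, then ¬P
Negate Q: not (m is divisible by 4)
Negate P: not (m is divisible by 20)

If not (m is divisible by 4), then not (m is divisible by 20).


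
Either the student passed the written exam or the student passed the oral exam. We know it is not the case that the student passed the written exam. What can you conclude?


Disjunctive syllogism: P ∨ Q, ¬P ⊢ Q
Disjunction: the student passed the written exam ∨ the student passed the oral exam
We know it is not the case that the student passed the written exam.
By disjunctive syllogism, the other disjunct must be true.

The student passed the oral exam


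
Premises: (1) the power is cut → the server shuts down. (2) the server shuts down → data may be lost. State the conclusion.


Hypothetical syllogism: P → Q, Q → R ⊢ P → R
Premise 1: the power is cut → the server shuts down
Premise 2: the server shuts down → data may be lost
Chain the implications: the middle term (the server shuts down) links the two.
Conclusion: If the power is cut, then data may be lost.

If the power is cut, then data may be lost.


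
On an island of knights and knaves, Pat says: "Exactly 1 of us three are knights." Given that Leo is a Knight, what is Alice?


Pat claims exactly 1 knights among Pat, Leo, Alice.
Given: Leo is a Knight.

Case 1: Pat is a Knight (tells truth)
  Then exactly 1 of the three are knights.
  Counting Pat, Leo: 2 knight(s) so far. Need -1 more → impossible.
Case 2: Pat is a Knave (lies)
  Then the count is NOT 1.
  If Alice = Knave, count = 1 = 1 → claim would be true, contradicts lie.
  If Alice = Knight, count = 2 ≠ 1 → lie confirmed ✓

Alice is a Knight.

Knight


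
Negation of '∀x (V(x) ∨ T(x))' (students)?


Original: ∀x (V(x) ∨ T(x))
Rule: ¬∀→∃, ¬∃→∀, negate predicate.
Negation: ∃x (¬V(x) ∧ ¬T(x))

∃x (¬V(x) ∧ ¬T(x))


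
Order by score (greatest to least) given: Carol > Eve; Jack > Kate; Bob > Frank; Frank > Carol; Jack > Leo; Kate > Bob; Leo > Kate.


Constraints: Carol > Eve; Jack > Kate; Bob > Frank; Frank > Carol; Jack > Leo; Kate > Bob; Leo > Kate
Method: at each step, the next-highest is the one remaining person who never appears on the smaller side of a constraint between remaining people.
  Step 1: remaining {Carol, Kate, Jack, Frank, Leo, Eve, Bob}; on the smaller side: {Carol, Kate, Frank, Leo, Eve, Bob} → Jack is next (Jack > Kate; Jack > Leo).
  Step 2: remaining {Carol, Kate, Frank, Leo, Eve, Bob}; on the smaller side: {Carol, Kate, Frank, Eve, Bob} → Leo is next (Leo > Kate).
  Step 3: remaining {Carol, Kate, Frank, Eve, Bob}; on the smaller side: {Carol, Frank, Eve, Bob} → Kate is next (Kate > Bob).
  Step 4: remaining {Carol, Frank, Eve, Bob}; on the smaller side: {Carol, Frank, Eve} → Bob is next (Bob > Frank).
  Step 5: remaining {Carol, Frank, Eve}; on the smaller side: {Carol, Eve} → Frank is next (Frank > Carol).
  Step 6: remaining {Carol, Eve}; on the smaller side: {Eve} → Carol is next (Carol > Eve).
  Step 7: only Eve remains → lowest.
Final ranking (highest to lowest):

Jack > Leo > Kate > Bob > Frank > Carol > Eve


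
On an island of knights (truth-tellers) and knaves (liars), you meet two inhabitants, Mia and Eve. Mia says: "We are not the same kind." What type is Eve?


Mia says: "We are not the same kind."
Case 1: Mia is a Knight (truth-teller)
  Statement is true → they ARE different → Eve is a Knave
Case 2: Mia is a Knave (liar)
  Statement is false → they are NOT different → Eve is a Knave
In both cases, Eve is a Knave.

Knave


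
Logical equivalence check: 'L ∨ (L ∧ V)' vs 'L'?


Expression 1: L ∨ (L ∧ V)
Expression 2: L
Truth table (L V | Expr1 Expr2):
  T T |   T     T
  T F |   T     T
  F T |   F     F
  F F |   F     F
All 4 rows agree, so the expressions are logically equivalent.

Yes


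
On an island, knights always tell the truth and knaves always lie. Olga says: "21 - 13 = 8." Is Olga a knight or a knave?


Statement: "21 - 13 = 8."
Actual: 21 - 13 = 8
Claimed: 8
Statement is TRUE → Olga tells the truth → Knight

Knight


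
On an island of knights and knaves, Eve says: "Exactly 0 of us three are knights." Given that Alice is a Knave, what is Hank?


Eve claims exactly 0 knights among Eve, Alice, Hank.
Given: Alice is a Knave.

Case 1: Eve is a Knight (tells truth)
  Then exactly 0 of the three are knights.
  Counting Eve, Alice: 1 knight(s) so far. Need -1 more → impossible.
Case 2: Eve is a Knave (lies)
  Then the count is NOT 0.
  If Hank = Knave, count = 0 = 0 → claim would be true, contradicts lie.
  If Hank = Knight, count = 1 ≠ 0 → lie confirmed ✓

Hank is a Knight.

Knight


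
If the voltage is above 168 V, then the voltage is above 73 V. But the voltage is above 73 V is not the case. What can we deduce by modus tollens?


Modus tollens: P → Q, ¬Q ⊢ ¬P
P: the voltage is above 168 V
Q: the voltage is above 73 V
We have P → Q and Q is false.
By modus tollens, P must be false.

It is not the case that the voltage is above 168 V


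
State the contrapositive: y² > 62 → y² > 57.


Original: If y² > 62, then y² > 57
Contrapositive: If ¬Q, then ¬P
Negate Q: not (y² > 57)
Negate P: not (y² > 62)

If not (y² > 57), then not (y² > 62).


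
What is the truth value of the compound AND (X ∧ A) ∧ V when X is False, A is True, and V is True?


X = False, A = True, V = True
Step 1: X ∧ A = False AND True = False
Step 2: False ∧ V = False AND True = False
AND is true only when ALL operands are true.

False


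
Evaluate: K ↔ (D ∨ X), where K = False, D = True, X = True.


K = False, D = True, X = True
Step 1: D ∨ X = True OR True = True
Step 2: K ↔ (True): true when both sides have same truth value.
Result: False ↔ True = False

False


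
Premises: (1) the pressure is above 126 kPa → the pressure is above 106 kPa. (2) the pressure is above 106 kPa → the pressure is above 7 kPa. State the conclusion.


Hypothetical syllogism: P → Q, Q → R ⊢ P → R
Premise 1: the pressure is above 126 kPa → the pressure is above 106 kPa
Premise 2: the pressure is above 106 kPa → the pressure is above 7 kPa
Chain the implications: the middle term (the pressure is above 106 kPa) links the two.
Conclusion: If the pressure is above 126 kPa, then the pressure is above 7 kPa.

If the pressure is above 126 kPa, then the pressure is above 7 kPa.


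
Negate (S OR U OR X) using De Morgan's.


De Morgan's law: ¬(P ∨ Q ∨ R) ≡ ¬P ∧ ¬Q ∧ ¬R
¬(S ∨ U ∨ X) = ¬S ∧ ¬U ∧ ¬X

¬S ∧ ¬U ∧ ¬X


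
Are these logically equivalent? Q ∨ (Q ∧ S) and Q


Expression 1: Q ∨ (Q ∧ S)
Expression 2: Q
Truth table (Q S | Expr1 Expr2):
  T T |   T     T
  T F |   T     T
  F T |   F     F
  F F |   F     F
All 4 rows agree, so the expressions are logically equivalent.

Yes


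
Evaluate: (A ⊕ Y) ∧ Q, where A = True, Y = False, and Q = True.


A = True, Y = False, Q = True
Step 1: A ⊕ Y = True XOR False = True
Step 2: True ∧ Q = True AND True = True
XOR true when exactly one of A,Y is true; then AND with Q.

True


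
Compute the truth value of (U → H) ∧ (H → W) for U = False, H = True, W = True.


U = False, H = True, W = True
Step 1: U → H is false only when U=True and H=False. Result: True
Step 2: H → W is false only when H=True and W=False. Result: True
Step 3: True ∧ True = True

True


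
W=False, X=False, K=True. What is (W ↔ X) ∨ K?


W = False, X = False, K = True
Expression: (W ↔ X) ∨ K
Step 1: W ↔ X = (False iff False) (true when values match) = True
Step 2: (True) ∨ K = True OR True = True

True


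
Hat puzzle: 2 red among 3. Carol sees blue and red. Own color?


Total red = 2, seen red = 1
Own red = 2 - 1 = 1
Carol's hat is red.

red


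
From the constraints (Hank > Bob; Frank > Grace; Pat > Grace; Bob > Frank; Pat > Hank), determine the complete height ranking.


Constraints: Hank > Bob; Frank > Grace; Pat > Grace; Bob > Frank; Pat > Hank
Method: at each step, the next-highest is the one remaining person who never appears on the smaller side of a constraint between remaining people.
  Step 1: remaining {Bob, Grace, Pat, Hank, Frank}; on the smaller side: {Bob, Grace, Hank, Frank} → Pat is next (Pat > Grace; Pat > Hank).
  Step 2: remaining {Bob, Grace, Hank, Frank}; on the smaller side: {Bob, Grace, Frank} → Hank is next (Hank > Bob).
  Step 3: remaining {Bob, Grace, Frank}; on the smaller side: {Grace, Frank} → Bob is next (Bob > Frank).
  Step 4: remaining {Grace, Frank}; on the smaller side: {Grace} → Frank is next (Frank > Grace).
  Step 5: only Grace remains → lowest.
Final ranking (highest to lowest):

Pat > Hank > Bob > Frank > Grace


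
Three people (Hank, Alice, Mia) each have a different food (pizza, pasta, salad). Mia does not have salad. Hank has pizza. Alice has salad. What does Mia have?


From clues:
  Hank → pizza
  Alice → salad
By elimination, Mia gets the remaining.

pasta


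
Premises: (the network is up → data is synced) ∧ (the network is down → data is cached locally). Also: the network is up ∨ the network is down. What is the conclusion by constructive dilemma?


Constructive dilemma: (P → Q) ∧ (R → S), P ∨ R ⊢ Q ∨ S
Premise 1: the network is up → data is synced
Premise 2: the network is down → data is cached locally
Premise 3: the network is up ∨ the network is down
Case 1: Assuming the network is up, then by Premise 1, data is synced.
Case 2: Assuming the network is down, then by Premise 2, data is cached locally.
Since one of the network is up or the network is down must hold, we get data is synced or data is cached locally.

Data is synced or data is cached locally.


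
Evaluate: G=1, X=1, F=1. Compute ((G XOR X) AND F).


G XOR X = 1^1 = 0
0 AND 1 = 0

0


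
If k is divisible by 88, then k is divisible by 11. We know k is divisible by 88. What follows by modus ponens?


Modus ponens: P → Q, P ⊢ Q
P: k is divisible by 88
Q: k is divisible by 11
We have P → Q and P is true.
By modus ponens, Q must be true.

k is divisible by 11


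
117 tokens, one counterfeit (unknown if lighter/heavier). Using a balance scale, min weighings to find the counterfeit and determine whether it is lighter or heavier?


Let n = 117. 234 possibilities (n tokens × lighter/heavier); each weighing has 3 outcomes.
Bound for k weighings: say the first weighing puts j tokens on each pan. If it tips, the 2j weighed tokens remain suspects (each with a known direction) and k-1 weighings give 3^(k-1) outcomes; 3^(k-1) is odd, so 2j ≤ 3^(k-1) - 1. If it balances, the n - 2j unweighed tokens remain with direction unknown: 2(n - 2j) ≤ 3^(k-1) - 1 by the same parity argument. Adding, n ≤ (3^(k-1) - 1) + (3^(k-1) - 1)/2 = (3^k - 3)/2, and the classical three-group strategy achieves this (3 tokens in 2 weighings, 12 in 3, 39 in 4, 120 in 5).
So we need the smallest k with (3^k - 3)/2 ≥ 117.
k = 4: (3^4 - 3)/2 = 39 < 117 ✗
k = 5: (3^5 - 3)/2 = 120 ≥ 117 ✓

5


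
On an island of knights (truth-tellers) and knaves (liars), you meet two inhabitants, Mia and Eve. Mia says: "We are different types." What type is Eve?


Mia says: "We are different types."
Case 1: Mia is a Knight (truth-teller)
  Statement is true → they ARE different → Eve is a Knave
Case 2: Mia is a Knave (liar)
  Statement is false → they are NOT different → Eve is a Knave
In both cases, Eve is a Knave.

Knave


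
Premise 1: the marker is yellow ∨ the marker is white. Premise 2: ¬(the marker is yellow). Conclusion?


Disjunctive syllogism: P ∨ Q, ¬P ⊢ Q
Disjunction: the marker is yellow ∨ the marker is white
We know it is not the case that the marker is yellow.
By disjunctive syllogism, the other disjunct must be true.

The marker is white


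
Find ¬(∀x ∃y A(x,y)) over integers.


Original: ∀x ∃y A(x,y)
Rule: ¬∀→∃, ¬∃→∀, negate predicate.
Negation: ∃x ∀y ¬A(x,y)

∃x ∀y ¬A(x,y)


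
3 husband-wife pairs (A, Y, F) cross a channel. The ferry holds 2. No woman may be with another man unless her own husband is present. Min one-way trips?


Label couples A, Y, F (H = husband, W = wife).
Counting alone: 6 people, the ferry carries 2 and someone must bring it back, so each round trip nets at most +1 on the far side until the last crossing → at least 9 trips. The jealousy constraint makes 9 impossible; the shortest valid schedule has 11:
1. WA+WY →  (far: WA,WY; near: HA,HY,HF,WF)
2. WA ←       (far: WY; near: HA,HY,HF,WA,WF)
3. WA+WF →  (far: WA,WY,WF; near: HA,HY,HF)
4. WA ←       (far: WY,WF; near: HA,HY,HF,WA)
5. HY+HF →  (far: HY,WY,HF,WF; near: HA,WA)
6. HY+WY ←  (far: HF,WF; near: HA,WA,HY,WY)
7. HA+HY →  (far: HA,HY,HF,WF; near: WA,WY)
8. WF ←       (far: HA,HY,HF; near: WA,WY,WF)
9. WA+WY →  (far: HA,WA,HY,WY,HF; near: WF)
10. HF ←      (far: HA,WA,HY,WY; near: HF,WF)
11. HF+WF → (far: all six; near: empty)
In every state each wife is either with her husband or with no other man.
Minimum trips = 11

11


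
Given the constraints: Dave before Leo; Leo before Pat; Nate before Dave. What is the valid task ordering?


Constraints: Dave before Leo; Leo before Pat; Nate before Dave
Method: repeatedly schedule the remaining task that has no remaining task required before it.
  Step 1: remaining {Nate, Leo, Dave, Pat}; every task except Nate still has a predecessor pending → schedule Nate.
  Step 2: remaining {Leo, Dave, Pat}; every task except Dave still has a predecessor pending → schedule Dave.
  Step 3: remaining {Leo, Pat}; every task except Leo still has a predecessor pending → schedule Leo.
  Step 4: only Pat remains → schedule Pat.
Resulting order:

Nate → Dave → Leo → Pat


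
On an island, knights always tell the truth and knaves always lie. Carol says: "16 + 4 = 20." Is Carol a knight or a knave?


Statement: "16 + 4 = 20."
Actual: 16 + 4 = 20
Claimed: 20
Statement is TRUE → Carol tells the truth → Knight

Knight


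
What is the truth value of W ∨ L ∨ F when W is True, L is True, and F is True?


W = True, L = True, F = True
Step 1: W ∨ L = True OR True = True
Step 2: True ∨ F = True OR True = True
OR is true when at least one operand is true.

True


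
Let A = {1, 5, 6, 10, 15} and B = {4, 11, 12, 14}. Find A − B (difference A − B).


A = {1, 5, 6, 10, 15}
B = {4, 11, 12, 14}
Operation: difference A − B
In A but not B: 1, 5, 6, 10, 15

{1, 5, 6, 10, 15}


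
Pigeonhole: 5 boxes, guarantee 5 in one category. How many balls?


Pigeonhole: to guarantee k in one of n categories, need (k-1)×n + 1.
k = 5, n = 5
Minimum = (5-1) × 5 + 1 = 4 × 5 + 1

21


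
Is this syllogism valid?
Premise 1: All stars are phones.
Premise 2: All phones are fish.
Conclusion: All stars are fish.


Premise 1: All stars are phones.
Premise 2: All phones are fish.
Conclusion: All stars are fish.
Barbara syllogism (AAA-1): All A are B, All B are C → All A are C.
Middle term (phones) distributed in premise 2.

Valid


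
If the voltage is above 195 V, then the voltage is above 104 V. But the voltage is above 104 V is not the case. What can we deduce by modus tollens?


Modus tollens: P → Q, ¬Q ⊢ ¬P
P: the voltage is above 195 V
Q: the voltage is above 104 V
We have P → Q and Q is false.
By modus tollens, P must be false.

It is not the case that the voltage is above 195 V


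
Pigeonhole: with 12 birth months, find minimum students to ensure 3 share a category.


Pigeonhole: to guarantee k in one of n categories, need (k-1)×n + 1.
k = 3, n = 12
Minimum = (3-1) × 12 + 1 = 2 × 12 + 1

25


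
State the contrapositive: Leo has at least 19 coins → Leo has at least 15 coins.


Original: If Leo has at least 19 coins, then Leo has at least 15 coins
Contrapositive: If ¬Q, then ¬P
Negate Q: not (Leo has at least 15 coins)
Negate P: not (Leo has at least 19 coins)

If not (Leo has at least 15 coins), then not (Leo has at least 19 coins).


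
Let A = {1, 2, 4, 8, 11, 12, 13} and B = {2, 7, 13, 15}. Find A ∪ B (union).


A = {1, 2, 4, 8, 11, 12, 13}
B = {2, 7, 13, 15}
Operation: union
All elements combined: 1, 2, 4, 7, 8, 11, 12, 13, 15

{1, 2, 4, 7, 8, 11, 12, 13, 15}


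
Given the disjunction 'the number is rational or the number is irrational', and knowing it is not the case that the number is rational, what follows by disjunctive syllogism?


Disjunctive syllogism: P ∨ Q, ¬P ⊢ Q
Disjunction: the number is rational ∨ the number is irrational
We know it is not the case that the number is rational.
By disjunctive syllogism, the other disjunct must be true.

The number is irrational


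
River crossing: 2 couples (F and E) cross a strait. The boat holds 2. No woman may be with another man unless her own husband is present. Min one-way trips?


Label couples F and E.
1. WF+WE → (far: WF,WE; near: HF,HE)
2. WF ←   (far: WE; near: HF,HE,WF)
3. HF+HE → (far: HF,HE,WE; near: WF)
4. HF ←   (far: HE,WE; near: HF,WF)  — HF returns, since WF is alone on near bank
5. HF+WF → (far: all four; near: empty)
Every state respects the constraint.
Minimum trips = 5

5


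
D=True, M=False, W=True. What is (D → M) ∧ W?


D = True, M = False, W = True
Expression: (D → M) ∧ W
Step 1: D → M = True → False (false only if D=True, M=False) = False
Step 2: (False) ∧ W = False AND True = False

False


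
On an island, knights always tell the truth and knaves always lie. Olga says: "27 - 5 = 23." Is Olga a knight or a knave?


Statement: "27 - 5 = 23."
Actual: 27 - 5 = 22
Claimed: 23
Statement is FALSE → Olga lies → Knave

Knave


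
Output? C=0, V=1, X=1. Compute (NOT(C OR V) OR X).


C OR V = 1
NOT(1) = 0
0 OR 1 = 1

1


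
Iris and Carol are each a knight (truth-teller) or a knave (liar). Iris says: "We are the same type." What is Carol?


Iris says: "We are the same type."
Case 1: Iris is a Knight (truth-teller)
  Statement is true → they ARE the same → Carol is also a Knight
Case 2: Iris is a Knave (liar)
  Statement is false → they are NOT the same → Carol is a Knight
In both cases, Carol is a Knight.

Knight


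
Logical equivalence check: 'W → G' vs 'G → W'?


Expression 1: W → G
Expression 2: G → W
Truth table (W G | Expr1 Expr2):
  T T |   T     T
  T F |   F     T   ← differ
  F T |   T     F   ← differ
  F F |   T     T
Counterexample: W=T, G=F gives Expr1 = F but Expr2 = T, so the expressions are NOT logically equivalent.

No


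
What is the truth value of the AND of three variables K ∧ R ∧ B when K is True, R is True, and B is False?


K = True, R = True, B = False
Step 1: K ∧ R = True AND True = True
Step 2: (True) ∧ B = (True) AND False = False
AND is true only when ALL operands are true.

False


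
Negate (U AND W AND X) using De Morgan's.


De Morgan's law: ¬(P ∧ Q ∧ R) ≡ ¬P ∨ ¬Q ∨ ¬R
¬(U ∧ W ∧ X) = ¬U ∨ ¬W ∨ ¬X

¬U ∨ ¬W ∨ ¬X


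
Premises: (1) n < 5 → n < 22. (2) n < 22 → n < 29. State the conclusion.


Hypothetical syllogism: P → Q, Q → R ⊢ P → R
Premise 1: n < 5 → n < 22
Premise 2: n < 22 → n < 29
Chain the implications: the middle term (n < 22) links the two.
Conclusion: If n < 5, then n < 29.

If n < 5, then n < 29.


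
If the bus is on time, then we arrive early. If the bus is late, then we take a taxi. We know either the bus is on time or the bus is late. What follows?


Constructive dilemma: (P → Q) ∧ (R → S), P ∨ R ⊢ Q ∨ S
Premise 1: the bus is on time → we arrive early
Premise 2: the bus is late → we take a taxi
Premise 3: the bus is on time ∨ the bus is late
Case 1: Assuming the bus is on time, then by Premise 1, we arrive early.
Case 2: Assuming the bus is late, then by Premise 2, we take a taxi.
Since one of the bus is on time or the bus is late must hold, we get we arrive early or we take a taxi.

We arrive early or we take a taxi.


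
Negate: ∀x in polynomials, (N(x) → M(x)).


Original: ∀x (N(x) → M(x))
Rule: ¬∀→∃, ¬∃→∀, negate predicate.
Negation: ∃x (N(x) ∧ ¬M(x))

∃x (N(x) ∧ ¬M(x))


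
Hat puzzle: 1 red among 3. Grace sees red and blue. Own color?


Total red = 1, seen red = 1
Own red = 1 - 1 = 0
Grace's hat is blue.

blue


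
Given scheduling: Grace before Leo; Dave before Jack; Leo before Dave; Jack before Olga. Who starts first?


Constraints: Grace before Leo; Dave before Jack; Leo before Dave; Jack before Olga
The first task can have nothing scheduled before it, so it must never appear on the right of a 'before'.
Tasks appearing after some 'before': Leo, Jack, Dave, Olga.
The only task not in that list is Grace → it is first.

Grace


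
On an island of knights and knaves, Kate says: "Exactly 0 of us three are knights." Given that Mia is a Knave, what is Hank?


Kate claims exactly 0 knights among Kate, Mia, Hank.
Given: Mia is a Knave.

Case 1: Kate is a Knight (tells truth)
  Then exactly 0 of the three are knights.
  Counting Kate, Mia: 1 knight(s) so far. Need -1 more → impossible.
Case 2: Kate is a Knave (lies)
  Then the count is NOT 0.
  If Hank = Knave, count = 0 = 0 → claim would be true, contradicts lie.
  If Hank = Knight, count = 1 ≠ 0 → lie confirmed ✓

Hank is a Knight.

Knight


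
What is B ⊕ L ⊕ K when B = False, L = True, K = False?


B = False, L = True, K = False
Step 1: B ⊕ L = False XOR True = True
Step 2: True ⊕ K = True XOR False = True
XOR is true when an odd number of operands are true.

True


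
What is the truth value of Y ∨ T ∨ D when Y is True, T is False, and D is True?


Y = True, T = False, D = True
Step 1: Y ∨ T = True OR False = True
Step 2: True ∨ D = True OR True = True
OR is true when at least one operand is true.

True


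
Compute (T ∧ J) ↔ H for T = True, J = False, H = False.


T = True, J = False, H = False
Step 1: T ∧ J = True AND False = False
Step 2: (False) ↔ H: true when both sides have same truth value.
Result: False ↔ False = True

True


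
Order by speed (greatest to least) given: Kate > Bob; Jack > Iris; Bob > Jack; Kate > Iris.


Constraints: Kate > Bob; Jack > Iris; Bob > Jack; Kate > Iris
Method: at each step, the next-highest is the one remaining person who never appears on the smaller side of a constraint between remaining people.
  Step 1: remaining {Kate, Jack, Bob, Iris}; on the smaller side: {Jack, Bob, Iris} → Kate is next (Kate > Bob; Kate > Iris).
  Step 2: remaining {Jack, Bob, Iris}; on the smaller side: {Jack, Iris} → Bob is next (Bob > Jack).
  Step 3: remaining {Jack, Iris}; on the smaller side: {Iris} → Jack is next (Jack > Iris).
  Step 4: only Iris remains → lowest.
Final ranking (highest to lowest):

Kate > Bob > Jack > Iris


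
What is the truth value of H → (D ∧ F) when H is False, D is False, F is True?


H = False, D = False, F = True
Step 1: D ∧ F = False AND True = False
Step 2: H → (False): false only when H=True and consequent=False.
Result: True

True


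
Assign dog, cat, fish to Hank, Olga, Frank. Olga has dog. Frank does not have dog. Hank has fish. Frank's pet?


From clues:
  Olga → dog
  Hank → fish
By elimination, Frank gets the remaining.

cat


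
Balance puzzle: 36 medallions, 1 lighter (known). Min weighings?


Each weighing has 3 outcomes (left heavy / balance / right heavy), so k weighings distinguish at most 3^k cases; splitting into three near-equal groups achieves this.
Need 3^k ≥ 36: 3^3 = 27 < 36 ≤ 3^4 = 81
k = ⌈log₃(36)⌉ = 4

4
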